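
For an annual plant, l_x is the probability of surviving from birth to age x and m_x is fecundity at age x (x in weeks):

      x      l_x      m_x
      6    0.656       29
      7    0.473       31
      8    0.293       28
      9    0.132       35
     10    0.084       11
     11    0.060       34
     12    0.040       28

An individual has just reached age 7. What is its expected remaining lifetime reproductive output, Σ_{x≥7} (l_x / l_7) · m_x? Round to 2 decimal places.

66.75

l_7 = 0.473. Conditional survival from age 7 to x is l_x / l_7.
  x=7: (0.473/0.473) × 31 = 31.0000
  x=8: (0.293/0.473) × 28 = 17.3446
  x=9: (0.132/0.473) × 35 = 9.7674
  x=10: (0.084/0.473) × 11 = 1.9535
  x=11: (0.060/0.473) × 34 = 4.3129
  x=12: (0.040/0.473) × 28 = 2.3679
Sum = 31.0000 + 17.3446 + 9.7674 + 1.9535 + 4.3129 + 2.3679 = 66.7463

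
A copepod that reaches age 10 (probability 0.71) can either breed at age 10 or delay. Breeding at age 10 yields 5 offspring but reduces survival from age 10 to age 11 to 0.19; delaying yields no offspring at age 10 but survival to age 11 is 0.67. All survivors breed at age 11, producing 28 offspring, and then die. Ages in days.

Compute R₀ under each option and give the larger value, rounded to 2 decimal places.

breed at age 10: R₀ = 0.71 × (5 + 0.19 × 28) = 0.71 × 10.3200 = 7.3272
delay to age 11: R₀ = 0.71 × (0.67 × 28) = 0.71 × 18.7600 = 13.3196
Higher: delay to age 11 (13.3196).

13.32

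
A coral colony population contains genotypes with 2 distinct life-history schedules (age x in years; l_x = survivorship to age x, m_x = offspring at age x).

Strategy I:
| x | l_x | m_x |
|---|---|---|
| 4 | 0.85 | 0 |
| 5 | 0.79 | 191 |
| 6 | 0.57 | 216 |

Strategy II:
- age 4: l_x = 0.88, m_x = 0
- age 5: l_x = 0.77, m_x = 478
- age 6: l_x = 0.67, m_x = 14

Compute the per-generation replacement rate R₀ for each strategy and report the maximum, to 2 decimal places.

377.44

Strategy I: R₀ = 0.85×0 + 0.79×191 + 0.57×216 = 274.0100
Strategy II: R₀ = 0.88×0 + 0.77×478 + 0.67×14 = 377.4400
Highest R₀: strategy II with 377.4400.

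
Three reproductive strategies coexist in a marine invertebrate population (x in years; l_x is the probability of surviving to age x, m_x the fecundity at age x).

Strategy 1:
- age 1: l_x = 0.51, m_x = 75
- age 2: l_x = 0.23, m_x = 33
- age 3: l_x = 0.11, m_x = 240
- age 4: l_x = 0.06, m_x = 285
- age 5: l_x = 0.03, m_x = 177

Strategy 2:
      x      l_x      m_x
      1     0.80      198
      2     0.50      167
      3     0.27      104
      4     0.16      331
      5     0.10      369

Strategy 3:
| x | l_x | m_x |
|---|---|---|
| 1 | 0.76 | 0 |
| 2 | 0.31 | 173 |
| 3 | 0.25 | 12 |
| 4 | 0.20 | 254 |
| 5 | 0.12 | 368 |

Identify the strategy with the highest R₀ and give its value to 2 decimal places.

359.84

Strategy 1: R₀ = 0.51×75 + 0.23×33 + 0.11×240 + 0.06×285 + 0.03×177 = 94.6500
Strategy 2: R₀ = 0.80×198 + 0.50×167 + 0.27×104 + 0.16×331 + 0.10×369 = 359.8400
Strategy 3: R₀ = 0.76×0 + 0.31×173 + 0.25×12 + 0.20×254 + 0.12×368 = 151.5900
Highest R₀: strategy 2 with 359.8400.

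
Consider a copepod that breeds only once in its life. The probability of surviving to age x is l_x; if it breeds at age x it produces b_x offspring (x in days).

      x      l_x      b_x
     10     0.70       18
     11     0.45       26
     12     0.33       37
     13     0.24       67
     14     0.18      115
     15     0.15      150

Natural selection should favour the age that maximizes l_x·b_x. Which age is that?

15

Expected offspring if breeding at age x = l_x × b_x:
  age 10: 0.70 × 18 = 12.600
  age 11: 0.45 × 26 = 11.700
  age 12: 0.33 × 37 = 12.210
  age 13: 0.24 × 67 = 16.080
  age 14: 0.18 × 115 = 20.700
  age 15: 0.15 × 150 = 22.500
Maximum at age 15 (22.500).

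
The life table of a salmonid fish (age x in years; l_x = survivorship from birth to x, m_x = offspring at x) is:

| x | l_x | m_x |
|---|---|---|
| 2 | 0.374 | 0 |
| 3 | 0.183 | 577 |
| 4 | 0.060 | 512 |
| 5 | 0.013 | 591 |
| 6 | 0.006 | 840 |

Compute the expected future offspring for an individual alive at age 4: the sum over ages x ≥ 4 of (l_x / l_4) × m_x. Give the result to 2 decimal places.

724.05

l_4 = 0.060. Conditional survival from age 4 to x is l_x / l_4.
  x=4: (0.060/0.060) × 512 = 512.0000
  x=5: (0.013/0.060) × 591 = 128.0500
  x=6: (0.006/0.060) × 840 = 84.0000
Sum = 512.0000 + 128.0500 + 84.0000 = 724.0500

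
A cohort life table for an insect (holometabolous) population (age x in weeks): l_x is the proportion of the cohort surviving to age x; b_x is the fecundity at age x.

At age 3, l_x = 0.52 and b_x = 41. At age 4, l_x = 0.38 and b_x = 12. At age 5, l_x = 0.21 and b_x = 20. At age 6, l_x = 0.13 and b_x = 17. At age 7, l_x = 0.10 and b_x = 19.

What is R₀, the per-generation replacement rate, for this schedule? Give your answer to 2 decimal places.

R₀ = Σ l_x b_x:
  age 3: 0.52 × 41 = 21.3200
  age 4: 0.38 × 12 = 4.5600
  age 5: 0.21 × 20 = 4.2000
  age 6: 0.13 × 17 = 2.2100
  age 7: 0.10 × 19 = 1.9000
R₀ = 21.3200 + 4.5600 + 4.2000 + 2.2100 + 1.9000 = 34.1900

34.19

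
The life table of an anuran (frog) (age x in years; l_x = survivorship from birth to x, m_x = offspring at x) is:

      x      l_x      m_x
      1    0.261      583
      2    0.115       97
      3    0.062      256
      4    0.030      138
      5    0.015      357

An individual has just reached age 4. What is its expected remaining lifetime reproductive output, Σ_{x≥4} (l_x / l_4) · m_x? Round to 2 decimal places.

l_4 = 0.030. Conditional survival from age 4 to x is l_x / l_4.
  x=4: (0.030/0.030) × 138 = 138.0000
  x=5: (0.015/0.030) × 357 = 178.5000
Sum = 138.0000 + 178.5000 = 316.5000

316.50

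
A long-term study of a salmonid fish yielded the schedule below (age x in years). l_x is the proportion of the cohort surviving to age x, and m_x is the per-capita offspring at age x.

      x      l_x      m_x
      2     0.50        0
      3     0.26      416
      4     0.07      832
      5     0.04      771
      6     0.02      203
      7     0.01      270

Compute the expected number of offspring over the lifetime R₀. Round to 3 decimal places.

R₀ = Σ l_x m_x:
  age 2: 0.50 × 0 = 0.0000
  age 3: 0.26 × 416 = 108.1600
  age 4: 0.07 × 832 = 58.2400
  age 5: 0.04 × 771 = 30.8400
  age 6: 0.02 × 203 = 4.0600
  age 7: 0.01 × 270 = 2.7000
R₀ = 0.0000 + 108.1600 + 58.2400 + 30.8400 + 4.0600 + 2.7000 = 204.0000

204.000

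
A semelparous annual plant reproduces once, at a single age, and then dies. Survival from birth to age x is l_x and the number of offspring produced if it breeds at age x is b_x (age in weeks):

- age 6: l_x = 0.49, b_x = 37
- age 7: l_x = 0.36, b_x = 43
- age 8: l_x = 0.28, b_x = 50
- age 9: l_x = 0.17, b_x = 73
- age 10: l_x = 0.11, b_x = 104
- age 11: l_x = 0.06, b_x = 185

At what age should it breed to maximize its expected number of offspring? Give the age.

6

Expected offspring if breeding at age x = l_x × b_x:
  age 6: 0.49 × 37 = 18.130
  age 7: 0.36 × 43 = 15.480
  age 8: 0.28 × 50 = 14.000
  age 9: 0.17 × 73 = 12.410
  age 10: 0.11 × 104 = 11.440
  age 11: 0.06 × 185 = 11.100
Maximum at age 6 (18.130).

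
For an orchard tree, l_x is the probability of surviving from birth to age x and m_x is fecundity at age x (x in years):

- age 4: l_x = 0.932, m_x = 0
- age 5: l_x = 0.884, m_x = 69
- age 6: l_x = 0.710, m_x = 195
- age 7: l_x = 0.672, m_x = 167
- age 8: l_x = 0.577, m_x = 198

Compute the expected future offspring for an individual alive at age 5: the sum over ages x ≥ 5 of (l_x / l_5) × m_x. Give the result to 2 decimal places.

l_5 = 0.884. Conditional survival from age 5 to x is l_x / l_5.
  x=5: (0.884/0.884) × 69 = 69.0000
  x=6: (0.710/0.884) × 195 = 156.6176
  x=7: (0.672/0.884) × 167 = 126.9502
  x=8: (0.577/0.884) × 198 = 129.2376
Sum = 69.0000 + 156.6176 + 126.9502 + 129.2376 = 481.8054

481.81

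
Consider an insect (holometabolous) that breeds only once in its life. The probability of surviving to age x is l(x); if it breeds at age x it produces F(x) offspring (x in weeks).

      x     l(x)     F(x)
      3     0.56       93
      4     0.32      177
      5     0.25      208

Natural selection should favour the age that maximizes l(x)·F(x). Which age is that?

4

Expected offspring if breeding at age x = l(x) × F(x):
  age 3: 0.56 × 93 = 52.080
  age 4: 0.32 × 177 = 56.640
  age 5: 0.25 × 208 = 52.000
Maximum at age 4 (56.640).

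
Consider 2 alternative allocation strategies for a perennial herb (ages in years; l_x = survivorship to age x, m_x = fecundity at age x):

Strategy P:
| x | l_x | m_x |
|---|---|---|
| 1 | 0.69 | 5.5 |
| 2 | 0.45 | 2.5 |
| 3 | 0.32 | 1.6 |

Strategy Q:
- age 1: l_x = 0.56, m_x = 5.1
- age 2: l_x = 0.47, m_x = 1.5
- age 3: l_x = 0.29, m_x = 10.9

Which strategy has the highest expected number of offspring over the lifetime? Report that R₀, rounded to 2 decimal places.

Strategy P: R₀ = 0.69×5.5 + 0.45×2.5 + 0.32×1.6 = 5.4320
Strategy Q: R₀ = 0.56×5.1 + 0.47×1.5 + 0.29×10.9 = 6.7220
Highest R₀: strategy Q with 6.7220.

6.72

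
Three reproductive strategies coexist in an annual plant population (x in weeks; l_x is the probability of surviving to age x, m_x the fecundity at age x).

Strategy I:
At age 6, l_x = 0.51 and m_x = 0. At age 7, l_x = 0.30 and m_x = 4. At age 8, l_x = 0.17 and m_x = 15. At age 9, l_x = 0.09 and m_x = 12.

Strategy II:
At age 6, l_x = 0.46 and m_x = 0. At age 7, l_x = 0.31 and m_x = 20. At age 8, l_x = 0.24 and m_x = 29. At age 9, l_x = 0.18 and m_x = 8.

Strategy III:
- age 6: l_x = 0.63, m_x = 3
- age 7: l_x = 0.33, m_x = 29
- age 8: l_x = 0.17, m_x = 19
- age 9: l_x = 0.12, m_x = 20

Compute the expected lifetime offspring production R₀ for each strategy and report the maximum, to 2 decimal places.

17.09

Strategy I: R₀ = 0.51×0 + 0.30×4 + 0.17×15 + 0.09×12 = 4.8300
Strategy II: R₀ = 0.46×0 + 0.31×20 + 0.24×29 + 0.18×8 = 14.6000
Strategy III: R₀ = 0.63×3 + 0.33×29 + 0.17×19 + 0.12×20 = 17.0900
Highest R₀: strategy III with 17.0900.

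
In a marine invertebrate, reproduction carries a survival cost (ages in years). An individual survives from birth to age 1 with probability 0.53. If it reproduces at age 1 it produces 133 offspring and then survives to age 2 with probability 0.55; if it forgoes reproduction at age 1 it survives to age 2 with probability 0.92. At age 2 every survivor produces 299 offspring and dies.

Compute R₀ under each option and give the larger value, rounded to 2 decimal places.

157.65

breed at age 1: R₀ = 0.53 × (133 + 0.55 × 299) = 0.53 × 297.4500 = 157.6485
delay to age 2: R₀ = 0.53 × (0.92 × 299) = 0.53 × 275.0800 = 145.7924
Higher: breed at age 1 (157.6485).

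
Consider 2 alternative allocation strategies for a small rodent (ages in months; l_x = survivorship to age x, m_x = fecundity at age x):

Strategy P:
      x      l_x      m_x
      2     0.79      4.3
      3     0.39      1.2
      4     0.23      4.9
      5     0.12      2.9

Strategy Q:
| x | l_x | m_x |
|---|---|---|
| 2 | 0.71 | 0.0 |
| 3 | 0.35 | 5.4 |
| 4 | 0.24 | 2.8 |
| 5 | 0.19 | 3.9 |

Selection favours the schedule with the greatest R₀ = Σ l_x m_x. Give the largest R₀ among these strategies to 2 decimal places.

Strategy P: R₀ = 0.79×4.3 + 0.39×1.2 + 0.23×4.9 + 0.12×2.9 = 5.3400
Strategy Q: R₀ = 0.71×0.0 + 0.35×5.4 + 0.24×2.8 + 0.19×3.9 = 3.3030
Highest R₀: strategy P with 5.3400.

5.34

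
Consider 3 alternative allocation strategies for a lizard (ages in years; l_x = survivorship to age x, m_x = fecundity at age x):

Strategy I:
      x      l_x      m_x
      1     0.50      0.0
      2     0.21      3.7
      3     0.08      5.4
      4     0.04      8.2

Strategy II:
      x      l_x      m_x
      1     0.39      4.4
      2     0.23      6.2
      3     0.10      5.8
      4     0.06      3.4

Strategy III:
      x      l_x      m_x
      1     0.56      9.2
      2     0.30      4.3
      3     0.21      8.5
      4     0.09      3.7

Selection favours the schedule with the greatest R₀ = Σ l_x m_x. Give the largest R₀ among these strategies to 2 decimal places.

8.56

Strategy I: R₀ = 0.50×0.0 + 0.21×3.7 + 0.08×5.4 + 0.04×8.2 = 1.5370
Strategy II: R₀ = 0.39×4.4 + 0.23×6.2 + 0.10×5.8 + 0.06×3.4 = 3.9260
Strategy III: R₀ = 0.56×9.2 + 0.30×4.3 + 0.21×8.5 + 0.09×3.7 = 8.5600
Highest R₀: strategy III with 8.5600.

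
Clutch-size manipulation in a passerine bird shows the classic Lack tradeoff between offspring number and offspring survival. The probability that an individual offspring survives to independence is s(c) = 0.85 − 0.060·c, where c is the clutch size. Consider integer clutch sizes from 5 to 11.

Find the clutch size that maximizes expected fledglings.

7

Expected fledglings = c × s(c):
  c=5: 5 × 0.550 = 2.750
  c=6: 6 × 0.490 = 2.940
  c=7: 7 × 0.430 = 3.010
  c=8: 8 × 0.370 = 2.960
  c=9: 9 × 0.310 = 2.790
  c=10: 10 × 0.250 = 2.500
  c=11: 11 × 0.190 = 2.090
Maximum at c = 7 (3.010 fledglings).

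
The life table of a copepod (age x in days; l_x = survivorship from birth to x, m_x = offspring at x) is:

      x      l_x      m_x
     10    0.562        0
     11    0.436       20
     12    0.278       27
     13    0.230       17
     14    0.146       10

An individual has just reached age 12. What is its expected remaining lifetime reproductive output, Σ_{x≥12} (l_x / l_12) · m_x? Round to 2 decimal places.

l_12 = 0.278. Conditional survival from age 12 to x is l_x / l_12.
  x=12: (0.278/0.278) × 27 = 27.0000
  x=13: (0.230/0.278) × 17 = 14.0647
  x=14: (0.146/0.278) × 10 = 5.2518
Sum = 27.0000 + 14.0647 + 5.2518 = 46.3165

46.32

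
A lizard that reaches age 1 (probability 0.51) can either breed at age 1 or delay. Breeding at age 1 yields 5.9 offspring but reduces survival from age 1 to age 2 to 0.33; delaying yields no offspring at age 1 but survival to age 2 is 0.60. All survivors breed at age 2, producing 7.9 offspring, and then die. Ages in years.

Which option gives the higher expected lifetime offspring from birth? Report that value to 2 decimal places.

breed at age 1: R₀ = 0.51 × (5.9 + 0.33 × 7.9) = 0.51 × 8.5070 = 4.3386
delay to age 2: R₀ = 0.51 × (0.60 × 7.9) = 0.51 × 4.7400 = 2.4174
Higher: breed at age 1 (4.3386).

4.34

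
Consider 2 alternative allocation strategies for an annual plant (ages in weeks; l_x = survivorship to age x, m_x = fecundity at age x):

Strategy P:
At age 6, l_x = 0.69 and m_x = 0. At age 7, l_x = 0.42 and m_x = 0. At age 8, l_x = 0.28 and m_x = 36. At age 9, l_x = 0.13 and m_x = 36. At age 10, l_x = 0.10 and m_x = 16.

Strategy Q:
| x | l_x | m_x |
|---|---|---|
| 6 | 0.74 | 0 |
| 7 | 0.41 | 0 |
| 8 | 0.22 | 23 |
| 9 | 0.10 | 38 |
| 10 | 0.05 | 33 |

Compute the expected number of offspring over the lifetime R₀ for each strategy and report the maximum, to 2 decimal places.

16.36

Strategy P: R₀ = 0.69×0 + 0.42×0 + 0.28×36 + 0.13×36 + 0.10×16 = 16.3600
Strategy Q: R₀ = 0.74×0 + 0.41×0 + 0.22×23 + 0.10×38 + 0.05×33 = 10.5100
Highest R₀: strategy P with 16.3600.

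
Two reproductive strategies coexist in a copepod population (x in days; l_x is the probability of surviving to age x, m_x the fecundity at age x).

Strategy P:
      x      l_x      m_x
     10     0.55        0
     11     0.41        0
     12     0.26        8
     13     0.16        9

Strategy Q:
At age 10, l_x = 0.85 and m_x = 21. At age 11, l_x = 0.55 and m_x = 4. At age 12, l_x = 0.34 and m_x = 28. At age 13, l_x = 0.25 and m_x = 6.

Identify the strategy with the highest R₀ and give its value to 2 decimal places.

31.07

Strategy P: R₀ = 0.55×0 + 0.41×0 + 0.26×8 + 0.16×9 = 3.5200
Strategy Q: R₀ = 0.85×21 + 0.55×4 + 0.34×28 + 0.25×6 = 31.0700
Highest R₀: strategy Q with 31.0700.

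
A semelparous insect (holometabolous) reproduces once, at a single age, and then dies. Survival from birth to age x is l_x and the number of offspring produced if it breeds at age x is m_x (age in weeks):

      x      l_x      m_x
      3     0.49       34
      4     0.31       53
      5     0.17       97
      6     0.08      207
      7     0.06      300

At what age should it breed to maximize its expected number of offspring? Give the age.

Expected offspring if breeding at age x = l_x × m_x:
  age 3: 0.49 × 34 = 16.660
  age 4: 0.31 × 53 = 16.430
  age 5: 0.17 × 97 = 16.490
  age 6: 0.08 × 207 = 16.560
  age 7: 0.06 × 300 = 18.000
Maximum at age 7 (18.000).

7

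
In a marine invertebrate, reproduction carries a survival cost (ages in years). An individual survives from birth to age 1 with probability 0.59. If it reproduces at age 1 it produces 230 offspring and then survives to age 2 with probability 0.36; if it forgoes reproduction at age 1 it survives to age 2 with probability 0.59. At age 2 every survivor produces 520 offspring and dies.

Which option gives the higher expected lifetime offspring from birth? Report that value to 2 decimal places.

246.15

breed at age 1: R₀ = 0.59 × (230 + 0.36 × 520) = 0.59 × 417.2000 = 246.1480
delay to age 2: R₀ = 0.59 × (0.59 × 520) = 0.59 × 306.8000 = 181.0120
Higher: breed at age 1 (246.1480).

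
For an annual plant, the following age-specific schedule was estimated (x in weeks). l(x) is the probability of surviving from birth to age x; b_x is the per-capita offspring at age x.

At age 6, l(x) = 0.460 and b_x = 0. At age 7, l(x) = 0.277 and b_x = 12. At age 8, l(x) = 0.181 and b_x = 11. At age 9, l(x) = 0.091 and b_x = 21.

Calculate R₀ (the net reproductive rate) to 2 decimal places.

R₀ = Σ l(x) b_x:
  age 6: 0.460 × 0 = 0.0000
  age 7: 0.277 × 12 = 3.3240
  age 8: 0.181 × 11 = 1.9910
  age 9: 0.091 × 21 = 1.9110
R₀ = 0.0000 + 3.3240 + 1.9910 + 1.9110 = 7.2260

7.23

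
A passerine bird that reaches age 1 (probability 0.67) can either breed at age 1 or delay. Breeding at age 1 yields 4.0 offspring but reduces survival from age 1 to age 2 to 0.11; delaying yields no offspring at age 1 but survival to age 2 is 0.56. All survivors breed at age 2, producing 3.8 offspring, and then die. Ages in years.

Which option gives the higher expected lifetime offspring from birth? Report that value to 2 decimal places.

breed at age 1: R₀ = 0.67 × (4.0 + 0.11 × 3.8) = 0.67 × 4.4180 = 2.9601
delay to age 2: R₀ = 0.67 × (0.56 × 3.8) = 0.67 × 2.1280 = 1.4258
Higher: breed at age 1 (2.9601).

2.96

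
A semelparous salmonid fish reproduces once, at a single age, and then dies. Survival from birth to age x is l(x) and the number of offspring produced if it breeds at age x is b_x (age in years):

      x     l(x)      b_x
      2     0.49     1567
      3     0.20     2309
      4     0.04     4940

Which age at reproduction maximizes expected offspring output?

Expected offspring if breeding at age x = l(x) × b_x:
  age 2: 0.49 × 1567 = 767.830
  age 3: 0.20 × 2309 = 461.800
  age 4: 0.04 × 4940 = 197.600
Maximum at age 2 (767.830).

2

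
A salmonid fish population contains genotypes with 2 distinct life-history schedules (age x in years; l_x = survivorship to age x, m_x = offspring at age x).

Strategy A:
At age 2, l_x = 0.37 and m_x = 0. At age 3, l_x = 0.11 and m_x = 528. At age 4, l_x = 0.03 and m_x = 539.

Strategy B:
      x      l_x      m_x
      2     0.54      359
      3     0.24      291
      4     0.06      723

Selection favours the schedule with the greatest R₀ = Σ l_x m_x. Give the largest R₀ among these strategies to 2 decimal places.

307.08

Strategy A: R₀ = 0.37×0 + 0.11×528 + 0.03×539 = 74.2500
Strategy B: R₀ = 0.54×359 + 0.24×291 + 0.06×723 = 307.0800
Highest R₀: strategy B with 307.0800.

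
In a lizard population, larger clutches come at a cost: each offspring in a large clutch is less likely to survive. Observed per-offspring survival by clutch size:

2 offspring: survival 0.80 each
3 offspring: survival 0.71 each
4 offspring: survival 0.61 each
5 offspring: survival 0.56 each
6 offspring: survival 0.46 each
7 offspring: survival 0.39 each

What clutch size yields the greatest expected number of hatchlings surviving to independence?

Expected hatchlings surviving to independence = c × s(c):
  c=2: 2 × 0.80 = 1.600
  c=3: 3 × 0.71 = 2.130
  c=4: 4 × 0.61 = 2.440
  c=5: 5 × 0.56 = 2.800
  c=6: 6 × 0.46 = 2.760
  c=7: 7 × 0.39 = 2.730
Maximum at c = 5 (2.800 hatchlings surviving to independence).

5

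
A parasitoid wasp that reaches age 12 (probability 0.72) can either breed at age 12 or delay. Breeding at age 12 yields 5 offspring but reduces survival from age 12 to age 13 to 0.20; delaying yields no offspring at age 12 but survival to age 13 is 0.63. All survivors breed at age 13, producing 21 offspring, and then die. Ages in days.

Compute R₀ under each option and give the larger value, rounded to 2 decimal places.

breed at age 12: R₀ = 0.72 × (5 + 0.20 × 21) = 0.72 × 9.2000 = 6.6240
delay to age 13: R₀ = 0.72 × (0.63 × 21) = 0.72 × 13.2300 = 9.5256
Higher: delay to age 13 (9.5256).

9.53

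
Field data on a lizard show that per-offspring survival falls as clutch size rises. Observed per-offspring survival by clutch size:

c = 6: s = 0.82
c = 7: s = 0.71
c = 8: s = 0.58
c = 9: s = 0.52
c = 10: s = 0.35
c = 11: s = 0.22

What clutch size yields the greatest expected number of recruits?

Expected recruits = c × s(c):
  c=6: 6 × 0.82 = 4.920
  c=7: 7 × 0.71 = 4.970
  c=8: 8 × 0.58 = 4.640
  c=9: 9 × 0.52 = 4.680
  c=10: 10 × 0.35 = 3.500
  c=11: 11 × 0.22 = 2.420
Maximum at c = 7 (4.970 recruits).

7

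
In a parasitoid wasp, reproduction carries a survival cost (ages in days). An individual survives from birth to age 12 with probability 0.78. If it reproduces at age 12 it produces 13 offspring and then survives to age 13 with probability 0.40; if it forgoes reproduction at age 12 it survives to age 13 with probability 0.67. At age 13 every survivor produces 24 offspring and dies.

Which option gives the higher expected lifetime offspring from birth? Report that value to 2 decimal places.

breed at age 12: R₀ = 0.78 × (13 + 0.40 × 24) = 0.78 × 22.6000 = 17.6280
delay to age 13: R₀ = 0.78 × (0.67 × 24) = 0.78 × 16.0800 = 12.5424
Higher: breed at age 12 (17.6280).

17.63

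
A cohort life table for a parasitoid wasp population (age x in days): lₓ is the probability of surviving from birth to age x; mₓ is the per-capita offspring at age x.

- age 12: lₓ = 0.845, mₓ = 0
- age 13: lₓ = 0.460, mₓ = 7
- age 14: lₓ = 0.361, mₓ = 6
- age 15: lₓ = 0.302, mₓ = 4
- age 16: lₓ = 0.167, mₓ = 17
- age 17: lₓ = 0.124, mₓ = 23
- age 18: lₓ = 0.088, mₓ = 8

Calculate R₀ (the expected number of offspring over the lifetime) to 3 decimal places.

12.989

R₀ = Σ lₓ mₓ:
  age 12: 0.845 × 0 = 0.0000
  age 13: 0.460 × 7 = 3.2200
  age 14: 0.361 × 6 = 2.1660
  age 15: 0.302 × 4 = 1.2080
  age 16: 0.167 × 17 = 2.8390
  age 17: 0.124 × 23 = 2.8520
  age 18: 0.088 × 8 = 0.7040
R₀ = 0.0000 + 3.2200 + 2.1660 + 1.2080 + 2.8390 + 2.8520 + 0.7040 = 12.9890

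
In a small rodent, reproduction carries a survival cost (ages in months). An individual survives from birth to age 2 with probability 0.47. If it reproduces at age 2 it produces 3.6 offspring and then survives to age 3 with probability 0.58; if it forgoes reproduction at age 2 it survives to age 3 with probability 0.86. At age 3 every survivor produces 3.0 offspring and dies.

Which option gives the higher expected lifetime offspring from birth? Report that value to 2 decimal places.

2.51

breed at age 2: R₀ = 0.47 × (3.6 + 0.58 × 3.0) = 0.47 × 5.3400 = 2.5098
delay to age 3: R₀ = 0.47 × (0.86 × 3.0) = 0.47 × 2.5800 = 1.2126
Higher: breed at age 2 (2.5098).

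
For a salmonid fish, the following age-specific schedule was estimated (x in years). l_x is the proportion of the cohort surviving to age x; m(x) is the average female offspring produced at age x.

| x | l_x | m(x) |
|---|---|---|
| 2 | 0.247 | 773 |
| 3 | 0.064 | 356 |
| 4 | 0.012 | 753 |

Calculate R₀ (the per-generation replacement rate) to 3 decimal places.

R₀ = Σ l_x m(x):
  age 2: 0.247 × 773 = 190.9310
  age 3: 0.064 × 356 = 22.7840
  age 4: 0.012 × 753 = 9.0360
R₀ = 190.9310 + 22.7840 + 9.0360 = 222.7510

222.751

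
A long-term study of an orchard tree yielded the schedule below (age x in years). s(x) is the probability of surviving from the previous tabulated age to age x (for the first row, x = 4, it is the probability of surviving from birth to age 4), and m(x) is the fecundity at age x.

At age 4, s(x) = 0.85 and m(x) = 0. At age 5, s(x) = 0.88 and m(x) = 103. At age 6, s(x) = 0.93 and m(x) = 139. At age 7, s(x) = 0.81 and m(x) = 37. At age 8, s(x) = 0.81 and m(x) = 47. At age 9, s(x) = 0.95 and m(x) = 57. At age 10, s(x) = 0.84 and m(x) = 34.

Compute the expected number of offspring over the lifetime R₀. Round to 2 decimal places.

253.14

Survivorship from birth: l_x = s_4·s_5·…·s_x.
  l_4 = 0.85000
  l_5 = 0.74800
  l_6 = 0.69564
  l_7 = 0.56347
  l_8 = 0.45641
  l_9 = 0.43359
  l_10 = 0.36421
R₀ = Σ l_x m(x):
  age 4: 0.85000 × 0 = 0.0000
  age 5: 0.74800 × 103 = 77.0440
  age 6: 0.69564 × 139 = 96.6940
  age 7: 0.56347 × 37 = 20.8484
  age 8: 0.45641 × 47 = 21.4513
  age 9: 0.43359 × 57 = 24.7146
  age 10: 0.36421 × 34 = 12.3831
R₀ = 0.0000 + 77.0440 + 96.6940 + 20.8484 + 21.4513 + 24.7146 + 12.3831 = 253.1354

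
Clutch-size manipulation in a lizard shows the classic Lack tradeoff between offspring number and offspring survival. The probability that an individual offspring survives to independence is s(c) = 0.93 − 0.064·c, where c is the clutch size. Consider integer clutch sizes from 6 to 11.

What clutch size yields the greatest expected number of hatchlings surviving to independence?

Expected hatchlings surviving to independence = c × s(c):
  c=6: 6 × 0.546 = 3.276
  c=7: 7 × 0.482 = 3.374
  c=8: 8 × 0.418 = 3.344
  c=9: 9 × 0.354 = 3.186
  c=10: 10 × 0.290 = 2.900
  c=11: 11 × 0.226 = 2.486
Maximum at c = 7 (3.374 hatchlings surviving to independence).

7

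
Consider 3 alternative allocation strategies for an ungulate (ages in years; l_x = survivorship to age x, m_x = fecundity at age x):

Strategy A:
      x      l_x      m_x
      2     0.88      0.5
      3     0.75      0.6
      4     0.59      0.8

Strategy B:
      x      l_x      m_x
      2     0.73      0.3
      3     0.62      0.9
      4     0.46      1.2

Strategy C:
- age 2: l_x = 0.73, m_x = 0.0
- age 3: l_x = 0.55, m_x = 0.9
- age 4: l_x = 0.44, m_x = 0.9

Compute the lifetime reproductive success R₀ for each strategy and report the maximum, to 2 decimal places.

1.36

Strategy A: R₀ = 0.88×0.5 + 0.75×0.6 + 0.59×0.8 = 1.3620
Strategy B: R₀ = 0.73×0.3 + 0.62×0.9 + 0.46×1.2 = 1.3290
Strategy C: R₀ = 0.73×0.0 + 0.55×0.9 + 0.44×0.9 = 0.8910
Highest R₀: strategy A with 1.3620.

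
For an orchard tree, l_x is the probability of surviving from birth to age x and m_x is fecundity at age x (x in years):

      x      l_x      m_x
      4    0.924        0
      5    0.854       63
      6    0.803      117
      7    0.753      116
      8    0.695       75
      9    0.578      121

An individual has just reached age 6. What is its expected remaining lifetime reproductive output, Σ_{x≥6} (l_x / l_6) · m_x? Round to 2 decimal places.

l_6 = 0.803. Conditional survival from age 6 to x is l_x / l_6.
  x=6: (0.803/0.803) × 117 = 117.0000
  x=7: (0.753/0.803) × 116 = 108.7771
  x=8: (0.695/0.803) × 75 = 64.9128
  x=9: (0.578/0.803) × 121 = 87.0959
Sum = 117.0000 + 108.7771 + 64.9128 + 87.0959 = 377.7858

377.79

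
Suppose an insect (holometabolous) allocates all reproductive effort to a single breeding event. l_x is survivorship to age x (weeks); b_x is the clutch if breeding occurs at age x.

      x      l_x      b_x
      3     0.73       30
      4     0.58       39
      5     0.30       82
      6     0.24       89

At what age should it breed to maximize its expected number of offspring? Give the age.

Expected offspring if breeding at age x = l_x × b_x:
  age 3: 0.73 × 30 = 21.900
  age 4: 0.58 × 39 = 22.620
  age 5: 0.30 × 82 = 24.600
  age 6: 0.24 × 89 = 21.360
Maximum at age 5 (24.600).

5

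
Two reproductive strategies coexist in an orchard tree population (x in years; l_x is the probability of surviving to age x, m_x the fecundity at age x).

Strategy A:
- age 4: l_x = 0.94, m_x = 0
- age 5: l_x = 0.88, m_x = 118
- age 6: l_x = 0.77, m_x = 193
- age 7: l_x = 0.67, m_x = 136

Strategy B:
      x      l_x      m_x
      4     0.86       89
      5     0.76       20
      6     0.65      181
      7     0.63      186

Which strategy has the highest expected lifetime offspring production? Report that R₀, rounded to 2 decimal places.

343.57

Strategy A: R₀ = 0.94×0 + 0.88×118 + 0.77×193 + 0.67×136 = 343.5700
Strategy B: R₀ = 0.86×89 + 0.76×20 + 0.65×181 + 0.63×186 = 326.5700
Highest R₀: strategy A with 343.5700.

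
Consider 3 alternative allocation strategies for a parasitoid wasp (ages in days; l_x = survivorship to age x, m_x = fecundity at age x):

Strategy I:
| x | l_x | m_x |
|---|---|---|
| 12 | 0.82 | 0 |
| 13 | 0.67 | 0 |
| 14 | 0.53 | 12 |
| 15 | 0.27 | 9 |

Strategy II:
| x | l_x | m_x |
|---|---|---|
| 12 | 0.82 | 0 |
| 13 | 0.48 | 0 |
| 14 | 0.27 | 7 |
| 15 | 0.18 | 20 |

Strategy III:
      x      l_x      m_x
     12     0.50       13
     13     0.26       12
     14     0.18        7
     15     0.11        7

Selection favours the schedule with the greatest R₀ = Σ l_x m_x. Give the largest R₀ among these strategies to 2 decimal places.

Strategy I: R₀ = 0.82×0 + 0.67×0 + 0.53×12 + 0.27×9 = 8.7900
Strategy II: R₀ = 0.82×0 + 0.48×0 + 0.27×7 + 0.18×20 = 5.4900
Strategy III: R₀ = 0.50×13 + 0.26×12 + 0.18×7 + 0.11×7 = 11.6500
Highest R₀: strategy III with 11.6500.

11.65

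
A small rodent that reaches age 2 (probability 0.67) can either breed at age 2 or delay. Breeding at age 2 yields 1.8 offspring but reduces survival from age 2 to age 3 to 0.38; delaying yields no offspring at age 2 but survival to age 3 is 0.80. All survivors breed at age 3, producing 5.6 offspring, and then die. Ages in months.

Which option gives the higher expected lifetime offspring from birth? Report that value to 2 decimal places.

breed at age 2: R₀ = 0.67 × (1.8 + 0.38 × 5.6) = 0.67 × 3.9280 = 2.6318
delay to age 3: R₀ = 0.67 × (0.80 × 5.6) = 0.67 × 4.4800 = 3.0016
Higher: delay to age 3 (3.0016).

3.00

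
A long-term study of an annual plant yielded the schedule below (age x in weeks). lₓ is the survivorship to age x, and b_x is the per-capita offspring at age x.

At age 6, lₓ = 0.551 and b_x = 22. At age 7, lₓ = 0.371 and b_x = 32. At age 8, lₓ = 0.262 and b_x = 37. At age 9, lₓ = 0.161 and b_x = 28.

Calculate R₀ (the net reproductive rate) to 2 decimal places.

R₀ = Σ lₓ b_x:
  age 6: 0.551 × 22 = 12.1220
  age 7: 0.371 × 32 = 11.8720
  age 8: 0.262 × 37 = 9.6940
  age 9: 0.161 × 28 = 4.5080
R₀ = 12.1220 + 11.8720 + 9.6940 + 4.5080 = 38.1960

38.20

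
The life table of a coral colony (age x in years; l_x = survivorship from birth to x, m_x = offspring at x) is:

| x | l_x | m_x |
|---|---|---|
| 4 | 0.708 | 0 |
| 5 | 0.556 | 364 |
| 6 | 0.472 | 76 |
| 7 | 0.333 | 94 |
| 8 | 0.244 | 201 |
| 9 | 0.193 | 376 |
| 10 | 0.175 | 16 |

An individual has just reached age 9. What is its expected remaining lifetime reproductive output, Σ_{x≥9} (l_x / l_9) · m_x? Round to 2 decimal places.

390.51

l_9 = 0.193. Conditional survival from age 9 to x is l_x / l_9.
  x=9: (0.193/0.193) × 376 = 376.0000
  x=10: (0.175/0.193) × 16 = 14.5078
Sum = 376.0000 + 14.5078 = 390.5078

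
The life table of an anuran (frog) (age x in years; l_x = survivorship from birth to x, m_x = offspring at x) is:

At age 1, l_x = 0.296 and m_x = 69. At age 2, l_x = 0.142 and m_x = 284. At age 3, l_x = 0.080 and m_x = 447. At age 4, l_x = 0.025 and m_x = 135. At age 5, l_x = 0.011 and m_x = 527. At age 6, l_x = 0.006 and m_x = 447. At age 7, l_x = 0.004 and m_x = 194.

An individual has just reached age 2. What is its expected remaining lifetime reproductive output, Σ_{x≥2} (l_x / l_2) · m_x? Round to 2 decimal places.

624.77

l_2 = 0.142. Conditional survival from age 2 to x is l_x / l_2.
  x=2: (0.142/0.142) × 284 = 284.0000
  x=3: (0.080/0.142) × 447 = 251.8310
  x=4: (0.025/0.142) × 135 = 23.7676
  x=5: (0.011/0.142) × 527 = 40.8239
  x=6: (0.006/0.142) × 447 = 18.8873
  x=7: (0.004/0.142) × 194 = 5.4648
Sum = 284.0000 + 251.8310 + 23.7676 + 40.8239 + 18.8873 + 5.4648 = 624.7746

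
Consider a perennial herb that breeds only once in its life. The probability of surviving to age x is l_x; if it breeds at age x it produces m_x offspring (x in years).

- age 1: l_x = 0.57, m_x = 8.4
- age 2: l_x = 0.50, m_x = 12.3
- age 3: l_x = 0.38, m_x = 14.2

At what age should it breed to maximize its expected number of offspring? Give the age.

2

Expected offspring if breeding at age x = l_x × m_x:
  age 1: 0.57 × 8.4 = 4.788
  age 2: 0.50 × 12.3 = 6.150
  age 3: 0.38 × 14.2 = 5.396
Maximum at age 2 (6.150).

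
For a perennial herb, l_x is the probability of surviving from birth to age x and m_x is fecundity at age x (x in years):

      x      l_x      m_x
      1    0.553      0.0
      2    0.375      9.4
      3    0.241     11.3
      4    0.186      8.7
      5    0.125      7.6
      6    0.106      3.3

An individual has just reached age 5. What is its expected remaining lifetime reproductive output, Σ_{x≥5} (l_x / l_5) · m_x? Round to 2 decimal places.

l_5 = 0.125. Conditional survival from age 5 to x is l_x / l_5.
  x=5: (0.125/0.125) × 7.6 = 7.6000
  x=6: (0.106/0.125) × 3.3 = 2.7984
Sum = 7.6000 + 2.7984 = 10.3984

10.40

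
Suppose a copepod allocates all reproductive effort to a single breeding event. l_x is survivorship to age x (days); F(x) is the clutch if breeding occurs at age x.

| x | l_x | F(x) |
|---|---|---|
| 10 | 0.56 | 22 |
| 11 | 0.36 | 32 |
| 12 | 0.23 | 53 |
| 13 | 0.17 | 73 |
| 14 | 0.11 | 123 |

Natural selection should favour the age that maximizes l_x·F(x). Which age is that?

14

Expected offspring if breeding at age x = l_x × F(x):
  age 10: 0.56 × 22 = 12.320
  age 11: 0.36 × 32 = 11.520
  age 12: 0.23 × 53 = 12.190
  age 13: 0.17 × 73 = 12.410
  age 14: 0.11 × 123 = 13.530
Maximum at age 14 (13.530).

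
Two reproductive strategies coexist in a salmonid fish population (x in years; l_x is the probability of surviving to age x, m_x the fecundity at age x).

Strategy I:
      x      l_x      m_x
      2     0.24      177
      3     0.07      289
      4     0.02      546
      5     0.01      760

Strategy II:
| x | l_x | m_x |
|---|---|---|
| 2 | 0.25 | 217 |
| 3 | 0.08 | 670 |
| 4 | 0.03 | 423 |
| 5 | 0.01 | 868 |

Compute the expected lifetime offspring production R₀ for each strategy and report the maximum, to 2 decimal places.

Strategy I: R₀ = 0.24×177 + 0.07×289 + 0.02×546 + 0.01×760 = 81.2300
Strategy II: R₀ = 0.25×217 + 0.08×670 + 0.03×423 + 0.01×868 = 129.2200
Highest R₀: strategy II with 129.2200.

129.22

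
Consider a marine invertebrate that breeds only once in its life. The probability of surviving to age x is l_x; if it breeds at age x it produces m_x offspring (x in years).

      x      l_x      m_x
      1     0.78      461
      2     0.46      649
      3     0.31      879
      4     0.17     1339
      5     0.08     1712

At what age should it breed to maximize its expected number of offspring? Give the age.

Expected offspring if breeding at age x = l_x × m_x:
  age 1: 0.78 × 461 = 359.580
  age 2: 0.46 × 649 = 298.540
  age 3: 0.31 × 879 = 272.490
  age 4: 0.17 × 1339 = 227.630
  age 5: 0.08 × 1712 = 136.960
Maximum at age 1 (359.580).

1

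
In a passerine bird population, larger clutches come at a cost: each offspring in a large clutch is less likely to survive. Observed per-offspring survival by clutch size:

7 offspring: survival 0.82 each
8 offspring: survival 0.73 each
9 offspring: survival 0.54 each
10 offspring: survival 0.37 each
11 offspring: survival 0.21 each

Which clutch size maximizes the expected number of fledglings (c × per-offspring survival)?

Expected fledglings = c × s(c):
  c=7: 7 × 0.82 = 5.740
  c=8: 8 × 0.73 = 5.840
  c=9: 9 × 0.54 = 4.860
  c=10: 10 × 0.37 = 3.700
  c=11: 11 × 0.21 = 2.310
Maximum at c = 8 (5.840 fledglings).

8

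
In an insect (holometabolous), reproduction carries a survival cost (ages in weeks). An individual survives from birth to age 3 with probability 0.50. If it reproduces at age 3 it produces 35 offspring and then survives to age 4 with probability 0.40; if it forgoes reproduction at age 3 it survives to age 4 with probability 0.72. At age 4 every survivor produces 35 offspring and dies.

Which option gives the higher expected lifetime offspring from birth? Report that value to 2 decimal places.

breed at age 3: R₀ = 0.50 × (35 + 0.40 × 35) = 0.50 × 49.0000 = 24.5000
delay to age 4: R₀ = 0.50 × (0.72 × 35) = 0.50 × 25.2000 = 12.6000
Higher: breed at age 3 (24.5000).

24.50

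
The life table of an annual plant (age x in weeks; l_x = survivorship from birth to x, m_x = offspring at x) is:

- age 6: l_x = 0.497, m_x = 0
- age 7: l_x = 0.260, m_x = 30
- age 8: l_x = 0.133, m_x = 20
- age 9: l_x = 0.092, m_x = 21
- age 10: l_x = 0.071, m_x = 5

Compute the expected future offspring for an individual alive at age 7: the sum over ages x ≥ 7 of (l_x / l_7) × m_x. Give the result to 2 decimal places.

49.03

l_7 = 0.260. Conditional survival from age 7 to x is l_x / l_7.
  x=7: (0.260/0.260) × 30 = 30.0000
  x=8: (0.133/0.260) × 20 = 10.2308
  x=9: (0.092/0.260) × 21 = 7.4308
  x=10: (0.071/0.260) × 5 = 1.3654
Sum = 30.0000 + 10.2308 + 7.4308 + 1.3654 = 49.0269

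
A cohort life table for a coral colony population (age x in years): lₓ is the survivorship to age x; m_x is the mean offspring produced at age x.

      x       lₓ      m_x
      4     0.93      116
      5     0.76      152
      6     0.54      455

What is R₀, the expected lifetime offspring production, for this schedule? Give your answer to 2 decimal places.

469.10

R₀ = Σ lₓ m_x:
  age 4: 0.93 × 116 = 107.8800
  age 5: 0.76 × 152 = 115.5200
  age 6: 0.54 × 455 = 245.7000
R₀ = 107.8800 + 115.5200 + 245.7000 = 469.1000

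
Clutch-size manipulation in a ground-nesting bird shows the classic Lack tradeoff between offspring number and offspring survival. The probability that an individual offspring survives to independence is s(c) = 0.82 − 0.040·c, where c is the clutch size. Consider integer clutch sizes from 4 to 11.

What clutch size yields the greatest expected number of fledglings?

Expected fledglings = c × s(c):
  c=4: 4 × 0.660 = 2.640
  c=5: 5 × 0.620 = 3.100
  c=6: 6 × 0.580 = 3.480
  c=7: 7 × 0.540 = 3.780
  c=8: 8 × 0.500 = 4.000
  c=9: 9 × 0.460 = 4.140
  c=10: 10 × 0.420 = 4.200
  c=11: 11 × 0.380 = 4.180
Maximum at c = 10 (4.200 fledglings).

10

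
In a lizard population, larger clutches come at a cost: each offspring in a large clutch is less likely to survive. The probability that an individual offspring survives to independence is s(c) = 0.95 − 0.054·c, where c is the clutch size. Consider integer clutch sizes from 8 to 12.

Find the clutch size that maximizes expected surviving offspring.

9

Expected surviving offspring = c × s(c):
  c=8: 8 × 0.518 = 4.144
  c=9: 9 × 0.464 = 4.176
  c=10: 10 × 0.410 = 4.100
  c=11: 11 × 0.356 = 3.916
  c=12: 12 × 0.302 = 3.624
Maximum at c = 9 (4.176 surviving offspring).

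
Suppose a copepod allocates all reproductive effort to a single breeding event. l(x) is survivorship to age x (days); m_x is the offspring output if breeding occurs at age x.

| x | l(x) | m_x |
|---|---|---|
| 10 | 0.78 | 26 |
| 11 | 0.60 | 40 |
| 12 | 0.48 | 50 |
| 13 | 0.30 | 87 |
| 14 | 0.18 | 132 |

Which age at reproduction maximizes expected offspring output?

13

Expected offspring if breeding at age x = l(x) × m_x:
  age 10: 0.78 × 26 = 20.280
  age 11: 0.60 × 40 = 24.000
  age 12: 0.48 × 50 = 24.000
  age 13: 0.30 × 87 = 26.100
  age 14: 0.18 × 132 = 23.760
Maximum at age 13 (26.100).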